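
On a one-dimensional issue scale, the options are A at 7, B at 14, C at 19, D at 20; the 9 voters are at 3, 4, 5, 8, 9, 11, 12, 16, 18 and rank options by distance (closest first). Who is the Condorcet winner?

A

With single-peaked preferences on a line, the Condorcet winner is the candidate closest to the median voter.
The median voter (position 9) is closest to A at 7.
Check: A vs B — voters closer to A: 5 of 9.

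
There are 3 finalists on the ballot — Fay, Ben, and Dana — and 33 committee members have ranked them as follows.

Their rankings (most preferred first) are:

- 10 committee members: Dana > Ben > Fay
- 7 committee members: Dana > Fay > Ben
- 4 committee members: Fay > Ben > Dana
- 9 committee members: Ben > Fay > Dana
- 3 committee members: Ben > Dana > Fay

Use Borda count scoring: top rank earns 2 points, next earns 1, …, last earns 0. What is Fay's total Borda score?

24

Borda scores:
  Fay: 10·0 + 7·1 + 4·2 + 9·1 + 3·0 = 24
  Ben: 10·1 + 7·0 + 4·1 + 9·2 + 3·2 = 38
  Dana: 10·2 + 7·2 + 4·0 + 9·0 + 3·1 = 37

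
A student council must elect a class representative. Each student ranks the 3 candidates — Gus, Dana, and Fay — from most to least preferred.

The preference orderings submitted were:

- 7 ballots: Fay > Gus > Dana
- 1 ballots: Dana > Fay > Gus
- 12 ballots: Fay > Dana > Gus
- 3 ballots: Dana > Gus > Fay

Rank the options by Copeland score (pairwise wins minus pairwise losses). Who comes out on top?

Fay

Pairwise results:
  Gus vs Dana: Dana wins 16–7.
  Gus vs Fay: Fay wins 20–3.
  Dana vs Fay: Fay wins 19–4.
Copeland scores (wins − losses):
  Gus: 0 − 2 = -2
  Dana: 1 − 1 = 0
  Fay: 2 − 0 = 2
Fay has the best Copeland score.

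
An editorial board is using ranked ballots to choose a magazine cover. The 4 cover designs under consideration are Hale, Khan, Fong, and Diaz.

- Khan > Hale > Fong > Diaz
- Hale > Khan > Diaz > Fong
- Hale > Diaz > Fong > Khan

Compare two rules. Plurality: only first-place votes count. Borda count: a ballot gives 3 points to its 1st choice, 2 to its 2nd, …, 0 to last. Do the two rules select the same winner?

Plurality first-place counts: Hale 2, Khan 1, Fong 0, Diaz 0 → Hale.
Borda totals: Hale 8, Khan 5, Fong 2, Diaz 3 → Hale.
The two rules agree on Hale.

Yes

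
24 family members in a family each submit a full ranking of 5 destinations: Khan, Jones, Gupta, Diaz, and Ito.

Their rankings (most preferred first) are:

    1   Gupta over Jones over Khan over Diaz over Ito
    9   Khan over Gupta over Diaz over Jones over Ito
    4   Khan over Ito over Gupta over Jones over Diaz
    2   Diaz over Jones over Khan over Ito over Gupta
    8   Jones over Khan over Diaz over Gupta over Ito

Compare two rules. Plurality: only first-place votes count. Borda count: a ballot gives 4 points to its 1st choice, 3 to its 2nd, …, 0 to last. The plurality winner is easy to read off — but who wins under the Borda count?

Khan

Plurality first-place counts: Khan 13, Jones 8, Gupta 1, Diaz 2, Ito 0 → Khan.
Borda totals: Khan 82, Jones 54, Gupta 47, Diaz 43, Ito 14 → Khan.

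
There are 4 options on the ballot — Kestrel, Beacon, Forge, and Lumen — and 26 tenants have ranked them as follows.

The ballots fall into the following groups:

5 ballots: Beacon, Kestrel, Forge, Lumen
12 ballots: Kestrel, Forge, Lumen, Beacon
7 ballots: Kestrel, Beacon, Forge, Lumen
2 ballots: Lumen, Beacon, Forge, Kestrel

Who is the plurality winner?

First-place vote totals:
  Kestrel: 19
  Beacon: 5
  Forge: 0
  Lumen: 2
Kestrel has the most first-place votes.

Kestrel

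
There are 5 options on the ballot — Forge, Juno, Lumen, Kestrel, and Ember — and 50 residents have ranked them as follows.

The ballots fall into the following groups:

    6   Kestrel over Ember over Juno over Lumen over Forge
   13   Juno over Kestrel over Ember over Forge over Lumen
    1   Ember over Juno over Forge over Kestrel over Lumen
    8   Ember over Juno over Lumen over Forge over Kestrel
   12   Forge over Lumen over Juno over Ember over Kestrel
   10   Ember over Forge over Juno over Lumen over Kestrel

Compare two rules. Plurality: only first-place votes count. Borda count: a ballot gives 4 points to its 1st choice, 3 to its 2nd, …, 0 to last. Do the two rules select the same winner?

Plurality first-place counts: Forge 12, Juno 13, Lumen 0, Kestrel 6, Ember 19 → Ember.
Borda totals: Forge 101, Juno 135, Lumen 68, Kestrel 64, Ember 132 → Juno.
The two rules disagree: plurality picks Ember, Borda picks Juno.

No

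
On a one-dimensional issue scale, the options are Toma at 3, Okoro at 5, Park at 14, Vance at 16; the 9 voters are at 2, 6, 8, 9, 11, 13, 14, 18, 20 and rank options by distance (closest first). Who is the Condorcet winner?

With single-peaked preferences on a line, the Condorcet winner is the candidate closest to the median voter.
The median voter (position 11) is closest to Park at 14.
Check: Park vs Vance — voters closer to Park: 7 of 9.

Park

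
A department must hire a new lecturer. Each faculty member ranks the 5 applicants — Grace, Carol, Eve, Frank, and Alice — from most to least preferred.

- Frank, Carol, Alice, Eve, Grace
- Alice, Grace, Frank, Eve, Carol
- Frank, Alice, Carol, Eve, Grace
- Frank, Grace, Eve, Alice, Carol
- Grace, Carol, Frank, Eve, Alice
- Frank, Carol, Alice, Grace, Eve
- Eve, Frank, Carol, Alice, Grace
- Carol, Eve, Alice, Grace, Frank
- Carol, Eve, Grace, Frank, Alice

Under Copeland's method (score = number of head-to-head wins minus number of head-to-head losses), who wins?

Frank

Pairwise results:
  Grace vs Carol: Carol wins 6–3.
  Grace vs Eve: Eve wins 5–4.
  Grace vs Frank: Frank wins 5–4.
  Grace vs Alice: Alice wins 6–3.
  Carol vs Eve: Carol wins 6–3.
  Carol vs Frank: Frank wins 6–3.
  Carol vs Alice: Carol wins 6–3.
  Eve vs Frank: Frank wins 6–3.
  Eve vs Alice: Eve wins 5–4.
  Frank vs Alice: Frank wins 7–2.
Copeland scores (wins − losses):
  Grace: 0 − 4 = -4
  Carol: 3 − 1 = 2
  Eve: 2 − 2 = 0
  Frank: 4 − 0 = 4
  Alice: 1 − 3 = -2
Frank has the best Copeland score.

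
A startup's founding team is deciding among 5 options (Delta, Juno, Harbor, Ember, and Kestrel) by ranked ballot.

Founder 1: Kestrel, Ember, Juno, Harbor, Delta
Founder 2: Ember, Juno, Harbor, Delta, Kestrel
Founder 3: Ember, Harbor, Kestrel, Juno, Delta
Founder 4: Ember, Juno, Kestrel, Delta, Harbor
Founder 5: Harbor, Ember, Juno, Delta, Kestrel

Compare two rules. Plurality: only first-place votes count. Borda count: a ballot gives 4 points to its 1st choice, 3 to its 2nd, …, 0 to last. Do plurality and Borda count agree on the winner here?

Plurality first-place counts: Delta 0, Juno 0, Harbor 1, Ember 3, Kestrel 1 → Ember.
Borda totals: Delta 3, Juno 11, Harbor 10, Ember 18, Kestrel 8 → Ember.
The two rules agree on Ember.

Yes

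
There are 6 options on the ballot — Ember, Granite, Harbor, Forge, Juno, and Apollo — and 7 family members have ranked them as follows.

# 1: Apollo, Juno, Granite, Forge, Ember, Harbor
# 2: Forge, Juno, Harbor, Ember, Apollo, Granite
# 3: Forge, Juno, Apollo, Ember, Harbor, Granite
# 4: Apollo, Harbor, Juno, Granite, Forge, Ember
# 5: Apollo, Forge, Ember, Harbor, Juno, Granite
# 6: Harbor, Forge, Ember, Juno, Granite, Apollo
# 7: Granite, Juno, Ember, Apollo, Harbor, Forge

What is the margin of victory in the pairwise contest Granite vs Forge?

Ballots ranking Granite above Forge: 3.
Ballots ranking Forge above Granite: 4.
Forge wins 4–3, a margin of 1.

1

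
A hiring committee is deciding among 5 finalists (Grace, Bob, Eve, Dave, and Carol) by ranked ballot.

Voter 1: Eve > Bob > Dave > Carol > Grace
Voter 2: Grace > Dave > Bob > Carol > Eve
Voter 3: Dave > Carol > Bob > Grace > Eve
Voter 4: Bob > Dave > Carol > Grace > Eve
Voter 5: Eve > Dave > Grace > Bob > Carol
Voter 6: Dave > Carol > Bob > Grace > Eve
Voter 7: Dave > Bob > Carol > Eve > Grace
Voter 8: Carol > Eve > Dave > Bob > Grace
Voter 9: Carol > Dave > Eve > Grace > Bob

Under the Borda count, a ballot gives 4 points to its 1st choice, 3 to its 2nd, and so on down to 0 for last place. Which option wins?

Borda scores:
  Grace: 0 + 4 + 1 + 1 + 2 + 1 + 0 + 0 + 1 = 10
  Bob: 3 + 2 + 2 + 4 + 1 + 2 + 3 + 1 + 0 = 18
  Eve: 4 + 0 + 0 + 0 + 4 + 0 + 1 + 3 + 2 = 14
  Dave: 2 + 3 + 4 + 3 + 3 + 4 + 4 + 2 + 3 = 28
  Carol: 1 + 1 + 3 + 2 + 0 + 3 + 2 + 4 + 4 = 20
Dave has the highest total.

Dave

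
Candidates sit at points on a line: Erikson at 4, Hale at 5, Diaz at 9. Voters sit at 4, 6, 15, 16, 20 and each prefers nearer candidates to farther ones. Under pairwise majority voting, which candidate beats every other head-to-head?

With single-peaked preferences on a line, the Condorcet winner is the candidate closest to the median voter.
The median voter (position 15) is closest to Diaz at 9.
Check: Diaz vs Erikson — voters closer to Diaz: 3 of 5.

Diaz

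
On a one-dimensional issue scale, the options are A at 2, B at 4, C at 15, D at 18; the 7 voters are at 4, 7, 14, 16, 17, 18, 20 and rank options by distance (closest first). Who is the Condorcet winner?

C

With single-peaked preferences on a line, the Condorcet winner is the candidate closest to the median voter.
The median voter (position 16) is closest to C at 15.
Check: C vs D — voters closer to C: 4 of 7.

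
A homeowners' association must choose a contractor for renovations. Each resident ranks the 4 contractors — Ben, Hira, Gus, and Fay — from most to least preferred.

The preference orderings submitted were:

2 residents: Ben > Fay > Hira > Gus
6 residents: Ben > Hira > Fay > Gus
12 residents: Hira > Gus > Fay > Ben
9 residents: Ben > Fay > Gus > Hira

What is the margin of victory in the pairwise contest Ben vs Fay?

5

Ballots ranking Ben above Fay: 2+6+9 = 17.
Ballots ranking Fay above Ben: 12.
Ben wins 17–12, a margin of 5.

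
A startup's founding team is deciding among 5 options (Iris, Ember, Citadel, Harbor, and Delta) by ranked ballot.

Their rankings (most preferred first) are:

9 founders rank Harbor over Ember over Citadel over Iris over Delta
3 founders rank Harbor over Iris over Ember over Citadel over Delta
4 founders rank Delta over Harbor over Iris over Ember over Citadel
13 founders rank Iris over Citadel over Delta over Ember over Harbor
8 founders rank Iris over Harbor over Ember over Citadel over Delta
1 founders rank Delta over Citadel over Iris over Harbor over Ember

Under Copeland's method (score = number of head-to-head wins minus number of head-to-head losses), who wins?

Pairwise results:
  Iris vs Ember: Iris wins 29–9.
  Iris vs Citadel: Iris wins 28–10.
  Iris vs Harbor: Iris wins 22–16.
  Iris vs Delta: Iris wins 33–5.
  Ember vs Citadel: Ember wins 24–14.
  Ember vs Harbor: Harbor wins 25–13.
  Ember vs Delta: Ember wins 20–18.
  Citadel vs Harbor: Harbor wins 24–14.
  Citadel vs Delta: Citadel wins 33–5.
  Harbor vs Delta: Harbor wins 20–18.
Copeland scores (wins − losses):
  Iris: 4 − 0 = 4
  Ember: 2 − 2 = 0
  Citadel: 1 − 3 = -2
  Harbor: 3 − 1 = 2
  Delta: 0 − 4 = -4
Iris has the best Copeland score.

Iris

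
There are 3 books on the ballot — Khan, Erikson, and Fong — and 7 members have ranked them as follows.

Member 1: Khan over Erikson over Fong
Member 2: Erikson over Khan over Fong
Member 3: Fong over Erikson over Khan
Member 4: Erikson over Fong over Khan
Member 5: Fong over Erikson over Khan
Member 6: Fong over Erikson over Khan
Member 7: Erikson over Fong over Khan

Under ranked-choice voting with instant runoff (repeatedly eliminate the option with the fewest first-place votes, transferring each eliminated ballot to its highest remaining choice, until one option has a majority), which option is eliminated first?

Khan

Round 1: Erikson 3, Fong 3, Khan 1. Khan has the fewest and is eliminated.
Round 2: Erikson 4, Fong 3. Erikson has a majority.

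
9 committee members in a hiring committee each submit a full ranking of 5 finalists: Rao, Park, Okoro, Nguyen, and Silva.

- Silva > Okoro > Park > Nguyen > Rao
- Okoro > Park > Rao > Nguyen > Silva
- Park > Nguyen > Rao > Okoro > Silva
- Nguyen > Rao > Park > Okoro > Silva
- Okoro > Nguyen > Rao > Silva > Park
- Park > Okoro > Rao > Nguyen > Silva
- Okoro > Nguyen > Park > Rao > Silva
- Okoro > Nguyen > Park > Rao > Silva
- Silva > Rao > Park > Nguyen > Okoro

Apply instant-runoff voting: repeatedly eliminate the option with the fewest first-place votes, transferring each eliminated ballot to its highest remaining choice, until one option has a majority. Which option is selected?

Okoro

Round 1: Okoro 4, Park 2, Silva 2, Nguyen 1, Rao 0. Rao has the fewest and is eliminated.
Round 2: Okoro 4, Park 2, Silva 2, Nguyen 1. Nguyen has the fewest and is eliminated.
Round 3: Okoro 4, Park 3, Silva 2. Silva has the fewest and is eliminated.
Round 4: Okoro 5, Park 4. Okoro has a majority.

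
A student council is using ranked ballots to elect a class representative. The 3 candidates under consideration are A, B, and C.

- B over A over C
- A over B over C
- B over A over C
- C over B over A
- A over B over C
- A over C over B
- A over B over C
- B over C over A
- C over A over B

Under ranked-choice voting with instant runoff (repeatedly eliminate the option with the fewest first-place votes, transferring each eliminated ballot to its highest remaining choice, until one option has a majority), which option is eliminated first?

C

Round 1: A 4, B 3, C 2. C has the fewest and is eliminated.
Round 2: A 5, B 4. A has a majority.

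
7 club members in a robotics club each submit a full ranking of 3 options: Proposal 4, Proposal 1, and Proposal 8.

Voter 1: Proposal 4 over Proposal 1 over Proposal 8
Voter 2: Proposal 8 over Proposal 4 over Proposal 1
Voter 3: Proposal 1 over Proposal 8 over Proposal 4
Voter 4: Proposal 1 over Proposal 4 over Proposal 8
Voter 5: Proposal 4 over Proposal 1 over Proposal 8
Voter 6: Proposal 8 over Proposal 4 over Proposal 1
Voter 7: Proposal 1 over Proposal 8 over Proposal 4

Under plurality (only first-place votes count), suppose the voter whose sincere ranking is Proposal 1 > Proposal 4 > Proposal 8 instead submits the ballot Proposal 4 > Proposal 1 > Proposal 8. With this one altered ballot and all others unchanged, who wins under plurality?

Proposal 4

First-place totals with the altered ballot: Proposal 4 3, Proposal 1 2, Proposal 8 2.
The switch changes the winner from Proposal 1 to Proposal 4.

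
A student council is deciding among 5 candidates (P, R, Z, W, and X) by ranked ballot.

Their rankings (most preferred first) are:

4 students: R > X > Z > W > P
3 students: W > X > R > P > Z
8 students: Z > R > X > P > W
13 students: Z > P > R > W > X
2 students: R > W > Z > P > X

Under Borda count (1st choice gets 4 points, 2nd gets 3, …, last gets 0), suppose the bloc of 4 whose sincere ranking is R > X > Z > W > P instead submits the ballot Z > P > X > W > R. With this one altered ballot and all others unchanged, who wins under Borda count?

Borda totals with the altered ballot: P 64, R 64, Z 104, W 35, X 33.
The winner is unchanged: still Z.

Z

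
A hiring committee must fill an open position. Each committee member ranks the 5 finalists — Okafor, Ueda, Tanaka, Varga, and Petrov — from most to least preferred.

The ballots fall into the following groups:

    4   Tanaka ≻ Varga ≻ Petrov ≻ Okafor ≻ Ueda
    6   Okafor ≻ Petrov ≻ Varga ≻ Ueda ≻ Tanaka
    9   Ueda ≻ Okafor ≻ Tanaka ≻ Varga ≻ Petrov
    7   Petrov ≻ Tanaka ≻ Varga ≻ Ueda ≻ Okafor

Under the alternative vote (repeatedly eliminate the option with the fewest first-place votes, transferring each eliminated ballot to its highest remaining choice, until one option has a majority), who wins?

Round 1: Ueda 9, Petrov 7, Okafor 6, Tanaka 4, Varga 0. Varga has the fewest and is eliminated.
Round 2: Ueda 9, Petrov 7, Okafor 6, Tanaka 4. Tanaka has the fewest and is eliminated.
Round 3: Petrov 11, Ueda 9, Okafor 6. Okafor has the fewest and is eliminated.
Round 4: Petrov 17, Ueda 9. Petrov has a majority.

Petrov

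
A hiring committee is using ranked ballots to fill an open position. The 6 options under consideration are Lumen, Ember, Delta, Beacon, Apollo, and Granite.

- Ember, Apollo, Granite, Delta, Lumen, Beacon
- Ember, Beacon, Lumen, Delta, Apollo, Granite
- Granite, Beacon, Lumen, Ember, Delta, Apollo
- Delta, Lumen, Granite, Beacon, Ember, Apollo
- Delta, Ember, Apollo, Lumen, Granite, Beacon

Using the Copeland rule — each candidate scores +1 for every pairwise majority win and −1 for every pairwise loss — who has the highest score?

Pairwise results:
  Lumen vs Ember: Ember wins 3–2.
  Lumen vs Delta: Delta wins 3–2.
  Lumen vs Beacon: Lumen wins 3–2.
  Lumen vs Apollo: Lumen wins 3–2.
  Lumen vs Granite: Lumen wins 3–2.
  Ember vs Delta: Ember wins 3–2.
  Ember vs Beacon: Ember wins 3–2.
  Ember vs Apollo: Ember wins 5–0.
  Ember vs Granite: Ember wins 3–2.
  Delta vs Beacon: Delta wins 3–2.
  Delta vs Apollo: Delta wins 4–1.
  Delta vs Granite: Delta wins 3–2.
  Beacon vs Apollo: Beacon wins 3–2.
  Beacon vs Granite: Granite wins 4–1.
  Apollo vs Granite: Apollo wins 3–2.
Copeland scores (wins − losses):
  Lumen: 3 − 2 = 1
  Ember: 5 − 0 = 5
  Delta: 4 − 1 = 3
  Beacon: 1 − 4 = -3
  Apollo: 1 − 4 = -3
  Granite: 1 − 4 = -3
Ember has the best Copeland score.

Ember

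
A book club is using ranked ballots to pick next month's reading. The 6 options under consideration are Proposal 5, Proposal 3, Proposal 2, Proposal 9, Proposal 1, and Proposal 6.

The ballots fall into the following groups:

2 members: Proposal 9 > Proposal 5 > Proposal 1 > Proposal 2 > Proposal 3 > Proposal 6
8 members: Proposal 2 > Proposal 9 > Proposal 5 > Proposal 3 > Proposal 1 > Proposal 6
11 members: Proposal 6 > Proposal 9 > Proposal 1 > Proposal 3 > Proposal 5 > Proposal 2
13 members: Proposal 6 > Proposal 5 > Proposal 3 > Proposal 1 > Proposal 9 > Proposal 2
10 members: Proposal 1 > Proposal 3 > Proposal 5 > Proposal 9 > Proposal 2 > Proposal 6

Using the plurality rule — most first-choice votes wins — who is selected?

First-place vote totals:
  Proposal 5: 0
  Proposal 3: 0
  Proposal 2: 8
  Proposal 9: 2
  Proposal 1: 10
  Proposal 6: 24
Proposal 6 has the most first-place votes.

Proposal 6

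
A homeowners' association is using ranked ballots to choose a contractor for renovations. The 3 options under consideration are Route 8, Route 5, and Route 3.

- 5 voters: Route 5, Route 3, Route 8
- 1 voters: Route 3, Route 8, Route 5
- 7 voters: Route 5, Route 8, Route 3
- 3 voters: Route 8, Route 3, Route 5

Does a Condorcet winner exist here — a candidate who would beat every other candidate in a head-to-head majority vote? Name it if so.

Head-to-head results (16 voters total):
Route 8 vs Route 5: Route 5 wins 12–4.
Route 8 vs Route 3: Route 8 wins 10–6.
Route 5 vs Route 3: Route 5 wins 12–4.
Route 5 beats each rival — Route 8 (12–4), Route 3 (12–4) — so Route 5 is the Condorcet winner.

Route 5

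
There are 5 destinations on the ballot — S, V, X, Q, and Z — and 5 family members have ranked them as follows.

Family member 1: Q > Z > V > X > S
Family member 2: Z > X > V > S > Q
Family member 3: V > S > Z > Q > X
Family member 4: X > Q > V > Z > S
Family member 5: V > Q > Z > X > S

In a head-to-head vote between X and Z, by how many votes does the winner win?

Ballots ranking X above Z: 1.
Ballots ranking Z above X: 4.
Z wins 4–1, a margin of 3.

3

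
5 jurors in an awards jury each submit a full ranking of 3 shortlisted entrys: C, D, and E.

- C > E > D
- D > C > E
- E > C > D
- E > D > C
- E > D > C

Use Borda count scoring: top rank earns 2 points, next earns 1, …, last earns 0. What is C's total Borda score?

4

Borda scores:
  C: 2 + 1 + 1 + 0 + 0 = 4
  D: 0 + 2 + 0 + 1 + 1 = 4
  E: 1 + 0 + 2 + 2 + 2 = 7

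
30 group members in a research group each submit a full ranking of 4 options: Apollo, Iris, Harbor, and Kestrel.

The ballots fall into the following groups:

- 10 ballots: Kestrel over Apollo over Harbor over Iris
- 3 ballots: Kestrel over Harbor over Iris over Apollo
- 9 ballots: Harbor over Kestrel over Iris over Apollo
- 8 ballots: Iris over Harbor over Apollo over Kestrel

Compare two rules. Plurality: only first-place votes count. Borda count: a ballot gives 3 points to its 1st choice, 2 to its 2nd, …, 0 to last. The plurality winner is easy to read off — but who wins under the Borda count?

Harbor

Plurality first-place counts: Apollo 0, Iris 8, Harbor 9, Kestrel 13 → Kestrel.
Borda totals: Apollo 28, Iris 36, Harbor 59, Kestrel 57 → Harbor.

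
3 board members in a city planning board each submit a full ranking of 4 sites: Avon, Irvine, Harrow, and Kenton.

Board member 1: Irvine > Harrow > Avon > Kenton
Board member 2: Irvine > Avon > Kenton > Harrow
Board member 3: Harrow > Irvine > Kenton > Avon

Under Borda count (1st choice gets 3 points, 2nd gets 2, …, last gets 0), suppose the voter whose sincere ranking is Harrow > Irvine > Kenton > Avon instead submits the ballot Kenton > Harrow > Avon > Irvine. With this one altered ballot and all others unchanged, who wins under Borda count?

Borda totals with the altered ballot: Avon 4, Irvine 6, Harrow 4, Kenton 4.
The winner is unchanged: still Irvine.

Irvine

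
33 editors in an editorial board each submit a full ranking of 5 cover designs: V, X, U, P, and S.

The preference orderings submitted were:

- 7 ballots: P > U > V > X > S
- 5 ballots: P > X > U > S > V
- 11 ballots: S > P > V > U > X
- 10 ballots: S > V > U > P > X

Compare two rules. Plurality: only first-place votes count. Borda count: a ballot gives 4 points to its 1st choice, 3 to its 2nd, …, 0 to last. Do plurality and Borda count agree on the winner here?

Plurality first-place counts: V 0, X 0, U 0, P 12, S 21 → S.
Borda totals: V 66, X 22, U 62, P 91, S 89 → P.
The two rules disagree: plurality picks S, Borda picks P.

No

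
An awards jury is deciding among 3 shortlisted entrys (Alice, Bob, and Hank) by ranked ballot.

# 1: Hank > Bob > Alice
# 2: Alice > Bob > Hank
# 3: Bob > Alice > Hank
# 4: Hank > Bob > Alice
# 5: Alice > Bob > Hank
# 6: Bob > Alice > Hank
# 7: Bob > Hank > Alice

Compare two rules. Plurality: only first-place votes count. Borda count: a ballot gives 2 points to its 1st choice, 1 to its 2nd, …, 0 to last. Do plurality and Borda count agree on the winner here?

Yes

Plurality first-place counts: Alice 2, Bob 3, Hank 2 → Bob.
Borda totals: Alice 6, Bob 10, Hank 5 → Bob.
The two rules agree on Bob.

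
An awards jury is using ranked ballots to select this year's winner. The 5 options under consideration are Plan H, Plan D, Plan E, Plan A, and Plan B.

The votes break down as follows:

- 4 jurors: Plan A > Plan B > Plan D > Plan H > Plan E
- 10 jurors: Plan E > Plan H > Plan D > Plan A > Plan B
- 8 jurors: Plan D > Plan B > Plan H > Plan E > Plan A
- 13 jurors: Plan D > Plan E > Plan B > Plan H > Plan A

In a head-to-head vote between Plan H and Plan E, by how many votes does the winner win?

11

Ballots ranking Plan H above Plan E: 4+8 = 12.
Ballots ranking Plan E above Plan H: 10+13 = 23.
Plan E wins 23–12, a margin of 11.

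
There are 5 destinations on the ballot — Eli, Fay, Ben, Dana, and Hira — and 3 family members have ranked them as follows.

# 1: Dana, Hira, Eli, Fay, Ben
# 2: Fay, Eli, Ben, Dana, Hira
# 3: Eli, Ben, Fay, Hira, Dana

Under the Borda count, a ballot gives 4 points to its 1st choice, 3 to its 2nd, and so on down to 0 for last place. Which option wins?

Eli

Borda scores:
  Eli: 2 + 3 + 4 = 9
  Fay: 1 + 4 + 2 = 7
  Ben: 0 + 2 + 3 = 5
  Dana: 4 + 1 + 0 = 5
  Hira: 3 + 0 + 1 = 4
Eli has the highest total.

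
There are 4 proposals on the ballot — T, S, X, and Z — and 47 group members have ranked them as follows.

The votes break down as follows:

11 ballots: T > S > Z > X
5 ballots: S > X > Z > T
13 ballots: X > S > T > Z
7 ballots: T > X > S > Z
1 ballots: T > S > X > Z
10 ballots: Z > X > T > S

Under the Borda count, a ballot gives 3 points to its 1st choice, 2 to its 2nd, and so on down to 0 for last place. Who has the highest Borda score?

X

Borda scores:
  T: 11·3 + 5·0 + 13·1 + 7·3 + 3 + 10·1 = 80
  S: 11·2 + 5·3 + 13·2 + 7·1 + 2 + 10·0 = 72
  X: 11·0 + 5·2 + 13·3 + 7·2 + 1 + 10·2 = 84
  Z: 11·1 + 5·1 + 13·0 + 7·0 + 0 + 10·3 = 46
X has the highest total.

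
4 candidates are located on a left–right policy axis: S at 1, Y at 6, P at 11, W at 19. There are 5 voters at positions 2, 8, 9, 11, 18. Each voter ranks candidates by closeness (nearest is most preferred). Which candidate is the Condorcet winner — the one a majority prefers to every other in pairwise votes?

P

With single-peaked preferences on a line, the Condorcet winner is the candidate closest to the median voter.
The median voter (position 9) is closest to P at 11.
Check: P vs S — voters closer to P: 4 of 5.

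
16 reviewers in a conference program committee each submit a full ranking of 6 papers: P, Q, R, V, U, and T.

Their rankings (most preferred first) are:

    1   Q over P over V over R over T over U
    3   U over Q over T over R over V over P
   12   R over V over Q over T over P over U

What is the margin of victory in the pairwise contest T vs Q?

16

Ballots ranking T above Q: 0.
Ballots ranking Q above T: 1+3+12 = 16.
Q wins 16–0, a margin of 16.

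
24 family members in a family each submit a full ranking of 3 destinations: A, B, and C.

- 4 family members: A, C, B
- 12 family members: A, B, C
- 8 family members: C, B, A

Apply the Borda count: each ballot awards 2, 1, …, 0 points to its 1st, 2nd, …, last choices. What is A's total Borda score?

32

Borda scores:
  A: 4·2 + 12·2 + 8·0 = 32
  B: 4·0 + 12·1 + 8·1 = 20
  C: 4·1 + 12·0 + 8·2 = 20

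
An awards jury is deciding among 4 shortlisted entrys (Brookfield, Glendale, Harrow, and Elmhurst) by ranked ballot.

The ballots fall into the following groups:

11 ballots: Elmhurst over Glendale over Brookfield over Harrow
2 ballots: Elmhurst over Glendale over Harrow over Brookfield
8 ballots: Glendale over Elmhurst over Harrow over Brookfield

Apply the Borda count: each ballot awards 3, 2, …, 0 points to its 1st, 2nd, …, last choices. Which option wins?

Elmhurst

Borda scores:
  Brookfield: 11·1 + 2·0 + 8·0 = 11
  Glendale: 11·2 + 2·2 + 8·3 = 50
  Harrow: 11·0 + 2·1 + 8·1 = 10
  Elmhurst: 11·3 + 2·3 + 8·2 = 55
Elmhurst has the highest total.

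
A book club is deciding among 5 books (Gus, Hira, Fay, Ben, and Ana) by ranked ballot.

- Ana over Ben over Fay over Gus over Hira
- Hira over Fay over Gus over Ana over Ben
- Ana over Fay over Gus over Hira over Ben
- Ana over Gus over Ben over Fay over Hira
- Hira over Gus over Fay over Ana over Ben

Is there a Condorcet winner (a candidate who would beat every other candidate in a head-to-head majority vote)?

Yes

Head-to-head results (5 voters total):
Gus vs Hira: Gus wins 3–2.
Gus vs Fay: Fay wins 3–2.
Gus vs Ben: Gus wins 4–1.
Gus vs Ana: Ana wins 3–2.
Hira vs Fay: Fay wins 3–2.
Hira vs Ben: Hira wins 3–2.
Hira vs Ana: Ana wins 3–2.
Fay vs Ben: Fay wins 3–2.
Fay vs Ana: Ana wins 3–2.
Ben vs Ana: Ana wins 5–0.
Ana beats each rival — Gus (3–2), Hira (3–2), Fay (3–2), Ben (5–0) — so Ana is the Condorcet winner.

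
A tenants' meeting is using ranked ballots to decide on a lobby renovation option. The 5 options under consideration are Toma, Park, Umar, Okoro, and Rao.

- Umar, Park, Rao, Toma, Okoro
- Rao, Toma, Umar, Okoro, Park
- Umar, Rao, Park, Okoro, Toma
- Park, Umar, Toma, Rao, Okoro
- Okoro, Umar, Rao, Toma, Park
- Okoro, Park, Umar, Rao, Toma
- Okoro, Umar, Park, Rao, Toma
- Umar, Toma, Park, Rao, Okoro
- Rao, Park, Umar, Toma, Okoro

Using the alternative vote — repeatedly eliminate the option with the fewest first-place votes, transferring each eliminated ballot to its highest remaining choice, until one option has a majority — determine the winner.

Umar

Round 1: Umar 3, Okoro 3, Rao 2, Park 1, Toma 0. Toma has the fewest and is eliminated.
Round 2: Umar 3, Okoro 3, Rao 2, Park 1. Park has the fewest and is eliminated.
Round 3: Umar 4, Okoro 3, Rao 2. Rao has the fewest and is eliminated.
Round 4: Umar 6, Okoro 3. Umar has a majority.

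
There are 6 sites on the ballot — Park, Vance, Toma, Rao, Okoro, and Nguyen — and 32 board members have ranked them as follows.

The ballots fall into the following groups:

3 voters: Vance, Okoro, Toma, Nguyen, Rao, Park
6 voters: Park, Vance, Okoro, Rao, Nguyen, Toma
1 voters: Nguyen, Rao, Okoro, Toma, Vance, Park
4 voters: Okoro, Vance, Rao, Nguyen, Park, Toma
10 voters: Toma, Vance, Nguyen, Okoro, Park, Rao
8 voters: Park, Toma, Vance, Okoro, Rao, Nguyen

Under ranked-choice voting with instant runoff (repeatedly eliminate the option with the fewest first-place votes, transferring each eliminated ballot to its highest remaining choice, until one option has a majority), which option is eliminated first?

Rao

Round 1: Park 14, Toma 10, Okoro 4, Vance 3, Nguyen 1, Rao 0. Rao has the fewest and is eliminated.
Round 2: Park 14, Toma 10, Okoro 4, Vance 3, Nguyen 1. Nguyen has the fewest and is eliminated.
Round 3: Park 14, Toma 10, Okoro 5, Vance 3. Vance has the fewest and is eliminated.
Round 4: Park 14, Toma 10, Okoro 8. Okoro has the fewest and is eliminated.
Round 5: Park 18, Toma 14. Park has a majority.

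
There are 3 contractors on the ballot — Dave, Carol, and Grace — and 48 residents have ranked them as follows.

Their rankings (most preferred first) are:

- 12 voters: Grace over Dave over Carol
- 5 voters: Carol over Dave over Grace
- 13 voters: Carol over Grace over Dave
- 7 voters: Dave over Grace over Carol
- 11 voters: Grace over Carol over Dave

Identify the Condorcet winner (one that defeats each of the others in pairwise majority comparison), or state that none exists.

Grace

Head-to-head results (48 voters total):
Dave vs Carol: Carol wins 29–19.
Dave vs Grace: Grace wins 36–12.
Carol vs Grace: Grace wins 30–18.
Grace beats each rival — Dave (36–12), Carol (30–18) — so Grace is the Condorcet winner.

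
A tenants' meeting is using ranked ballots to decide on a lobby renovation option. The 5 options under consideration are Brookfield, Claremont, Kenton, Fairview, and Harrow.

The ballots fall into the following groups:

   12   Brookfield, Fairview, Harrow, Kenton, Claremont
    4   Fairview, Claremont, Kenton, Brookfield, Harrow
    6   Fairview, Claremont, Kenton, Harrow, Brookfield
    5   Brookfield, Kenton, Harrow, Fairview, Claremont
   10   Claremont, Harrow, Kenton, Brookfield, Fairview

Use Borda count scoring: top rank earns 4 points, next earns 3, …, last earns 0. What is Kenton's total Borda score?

67

Borda scores:
  Brookfield: 12·4 + 4·1 + 6·0 + 5·4 + 10·1 = 82
  Claremont: 12·0 + 4·3 + 6·3 + 5·0 + 10·4 = 70
  Kenton: 12·1 + 4·2 + 6·2 + 5·3 + 10·2 = 67
  Fairview: 12·3 + 4·4 + 6·4 + 5·1 + 10·0 = 81
  Harrow: 12·2 + 4·0 + 6·1 + 5·2 + 10·3 = 70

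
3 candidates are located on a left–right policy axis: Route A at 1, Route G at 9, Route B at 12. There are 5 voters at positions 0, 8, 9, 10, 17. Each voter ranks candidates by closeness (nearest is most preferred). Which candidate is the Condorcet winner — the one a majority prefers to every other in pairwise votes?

Route G

With single-peaked preferences on a line, the Condorcet winner is the candidate closest to the median voter.
The median voter (position 9) is closest to Route G at 9.
Check: Route G vs Route A — voters closer to Route G: 4 of 5.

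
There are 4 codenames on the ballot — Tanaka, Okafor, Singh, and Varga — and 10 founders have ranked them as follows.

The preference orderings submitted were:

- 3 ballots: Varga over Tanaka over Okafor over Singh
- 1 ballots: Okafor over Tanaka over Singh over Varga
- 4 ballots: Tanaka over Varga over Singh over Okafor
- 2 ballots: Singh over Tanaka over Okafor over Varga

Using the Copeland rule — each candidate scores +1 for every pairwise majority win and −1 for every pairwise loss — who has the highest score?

Pairwise results:
  Tanaka vs Okafor: Tanaka wins 9–1.
  Tanaka vs Singh: Tanaka wins 8–2.
  Tanaka vs Varga: Tanaka wins 7–3.
  Okafor vs Singh: Singh wins 6–4.
  Okafor vs Varga: Varga wins 7–3.
  Singh vs Varga: Varga wins 7–3.
Copeland scores (wins − losses):
  Tanaka: 3 − 0 = 3
  Okafor: 0 − 3 = -3
  Singh: 1 − 2 = -1
  Varga: 2 − 1 = 1
Tanaka has the best Copeland score.

Tanaka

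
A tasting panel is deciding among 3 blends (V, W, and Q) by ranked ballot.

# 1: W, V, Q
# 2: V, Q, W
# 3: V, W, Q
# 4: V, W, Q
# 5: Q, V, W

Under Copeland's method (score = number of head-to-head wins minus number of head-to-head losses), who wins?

Pairwise results:
  V vs W: V wins 4–1.
  V vs Q: V wins 4–1.
  W vs Q: W wins 3–2.
Copeland scores (wins − losses):
  V: 2 − 0 = 2
  W: 1 − 1 = 0
  Q: 0 − 2 = -2
V has the best Copeland score.

V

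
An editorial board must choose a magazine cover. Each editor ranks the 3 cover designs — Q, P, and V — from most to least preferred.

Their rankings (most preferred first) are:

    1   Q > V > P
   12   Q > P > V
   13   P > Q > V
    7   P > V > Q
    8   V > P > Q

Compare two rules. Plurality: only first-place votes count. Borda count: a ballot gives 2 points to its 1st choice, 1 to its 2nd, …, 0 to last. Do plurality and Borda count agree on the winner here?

Plurality first-place counts: Q 13, P 20, V 8 → P.
Borda totals: Q 39, P 60, V 24 → P.
The two rules agree on P.

Yes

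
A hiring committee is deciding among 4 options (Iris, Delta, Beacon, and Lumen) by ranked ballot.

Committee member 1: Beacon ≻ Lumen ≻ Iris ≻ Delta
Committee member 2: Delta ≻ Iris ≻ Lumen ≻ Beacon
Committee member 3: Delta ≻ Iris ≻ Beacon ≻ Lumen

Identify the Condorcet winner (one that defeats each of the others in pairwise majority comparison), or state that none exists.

Delta

Head-to-head results (3 voters total):
Iris vs Delta: Delta wins 2–1.
Iris vs Beacon: Iris wins 2–1.
Iris vs Lumen: Iris wins 2–1.
Delta vs Beacon: Delta wins 2–1.
Delta vs Lumen: Delta wins 2–1.
Beacon vs Lumen: Beacon wins 2–1.
Delta beats each rival — Iris (2–1), Beacon (2–1), Lumen (2–1) — so Delta is the Condorcet winner.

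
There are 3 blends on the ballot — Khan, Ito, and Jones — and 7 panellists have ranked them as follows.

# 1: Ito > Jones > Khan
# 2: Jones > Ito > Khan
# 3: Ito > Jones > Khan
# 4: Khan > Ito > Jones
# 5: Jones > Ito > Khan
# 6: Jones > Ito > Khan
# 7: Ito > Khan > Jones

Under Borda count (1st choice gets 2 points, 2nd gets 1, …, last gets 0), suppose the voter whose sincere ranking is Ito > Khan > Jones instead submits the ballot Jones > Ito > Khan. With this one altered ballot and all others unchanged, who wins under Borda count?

Borda totals with the altered ballot: Khan 2, Ito 9, Jones 10.
The switch changes the winner from Ito to Jones.

Jones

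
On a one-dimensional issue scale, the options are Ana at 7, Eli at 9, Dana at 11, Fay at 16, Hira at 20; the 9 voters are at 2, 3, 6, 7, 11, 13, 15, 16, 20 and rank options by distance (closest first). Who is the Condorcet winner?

With single-peaked preferences on a line, the Condorcet winner is the candidate closest to the median voter.
The median voter (position 11) is closest to Dana at 11.
Check: Dana vs Ana — voters closer to Dana: 5 of 9.

Dana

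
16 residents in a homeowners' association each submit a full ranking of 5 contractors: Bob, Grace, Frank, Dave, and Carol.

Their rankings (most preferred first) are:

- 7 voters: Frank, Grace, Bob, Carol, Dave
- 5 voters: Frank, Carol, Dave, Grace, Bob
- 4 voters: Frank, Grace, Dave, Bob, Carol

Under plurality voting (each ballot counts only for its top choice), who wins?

Frank

First-place vote totals:
  Bob: 0
  Grace: 0
  Frank: 16
  Dave: 0
  Carol: 0
Frank has the most first-place votes.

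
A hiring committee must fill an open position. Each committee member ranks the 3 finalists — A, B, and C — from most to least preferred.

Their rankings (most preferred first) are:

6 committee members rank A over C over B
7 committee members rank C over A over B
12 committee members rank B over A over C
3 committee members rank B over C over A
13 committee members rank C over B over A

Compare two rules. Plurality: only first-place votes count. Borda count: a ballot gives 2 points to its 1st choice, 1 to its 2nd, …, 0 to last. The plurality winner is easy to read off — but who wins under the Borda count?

Plurality first-place counts: A 6, B 15, C 20 → C.
Borda totals: A 31, B 43, C 49 → C.

C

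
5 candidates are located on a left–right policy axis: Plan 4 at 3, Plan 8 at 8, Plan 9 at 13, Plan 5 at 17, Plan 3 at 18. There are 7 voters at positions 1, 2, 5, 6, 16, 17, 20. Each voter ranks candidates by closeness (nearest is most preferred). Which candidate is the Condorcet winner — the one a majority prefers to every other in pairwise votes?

With single-peaked preferences on a line, the Condorcet winner is the candidate closest to the median voter.
The median voter (position 6) is closest to Plan 8 at 8.
Check: Plan 8 vs Plan 3 — voters closer to Plan 8: 4 of 7.

Plan 8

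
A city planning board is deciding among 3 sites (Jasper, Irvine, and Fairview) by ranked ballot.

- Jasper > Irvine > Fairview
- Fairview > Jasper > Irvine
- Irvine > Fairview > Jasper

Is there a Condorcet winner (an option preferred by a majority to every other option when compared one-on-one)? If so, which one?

No Condorcet winner

Head-to-head results (3 voters total):
Jasper vs Irvine: Jasper wins 2–1.
Jasper vs Fairview: Fairview wins 2–1.
Irvine vs Fairview: Irvine wins 2–1.
No candidate beats all others: Jasper beats Irvine beats Fairview beats Jasper, a majority cycle.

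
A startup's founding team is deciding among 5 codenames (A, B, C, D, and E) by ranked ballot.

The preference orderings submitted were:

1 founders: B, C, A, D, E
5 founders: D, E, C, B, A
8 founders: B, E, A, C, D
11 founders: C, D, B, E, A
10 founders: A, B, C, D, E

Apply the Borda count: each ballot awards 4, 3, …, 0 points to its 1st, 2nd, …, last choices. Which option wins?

Borda scores:
  A: 2 + 5·0 + 8·2 + 11·0 + 10·4 = 58
  B: 4 + 5·1 + 8·4 + 11·2 + 10·3 = 93
  C: 3 + 5·2 + 8·1 + 11·4 + 10·2 = 85
  D: 1 + 5·4 + 8·0 + 11·3 + 10·1 = 64
  E: 0 + 5·3 + 8·3 + 11·1 + 10·0 = 50
B has the highest total.

B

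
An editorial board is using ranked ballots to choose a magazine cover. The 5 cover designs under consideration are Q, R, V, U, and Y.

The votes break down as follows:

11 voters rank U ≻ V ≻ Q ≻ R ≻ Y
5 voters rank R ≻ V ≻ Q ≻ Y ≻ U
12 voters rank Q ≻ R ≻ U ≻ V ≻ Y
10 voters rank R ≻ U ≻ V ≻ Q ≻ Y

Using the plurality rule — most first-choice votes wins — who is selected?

R

First-place vote totals:
  Q: 12
  R: 15
  V: 0
  U: 11
  Y: 0
R has the most first-place votes.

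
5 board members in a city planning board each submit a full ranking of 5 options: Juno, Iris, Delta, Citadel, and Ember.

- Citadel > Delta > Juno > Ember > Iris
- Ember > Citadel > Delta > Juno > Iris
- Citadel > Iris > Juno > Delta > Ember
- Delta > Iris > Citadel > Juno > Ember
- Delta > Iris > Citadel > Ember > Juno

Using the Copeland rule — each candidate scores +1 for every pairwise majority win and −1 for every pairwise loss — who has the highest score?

Pairwise results:
  Juno vs Iris: Iris wins 3–2.
  Juno vs Delta: Delta wins 4–1.
  Juno vs Citadel: Citadel wins 5–0.
  Juno vs Ember: Juno wins 3–2.
  Iris vs Delta: Delta wins 4–1.
  Iris vs Citadel: Citadel wins 3–2.
  Iris vs Ember: Iris wins 3–2.
  Delta vs Citadel: Citadel wins 3–2.
  Delta vs Ember: Delta wins 4–1.
  Citadel vs Ember: Citadel wins 4–1.
Copeland scores (wins − losses):
  Juno: 1 − 3 = -2
  Iris: 2 − 2 = 0
  Delta: 3 − 1 = 2
  Citadel: 4 − 0 = 4
  Ember: 0 − 4 = -4
Citadel has the best Copeland score.

Citadel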